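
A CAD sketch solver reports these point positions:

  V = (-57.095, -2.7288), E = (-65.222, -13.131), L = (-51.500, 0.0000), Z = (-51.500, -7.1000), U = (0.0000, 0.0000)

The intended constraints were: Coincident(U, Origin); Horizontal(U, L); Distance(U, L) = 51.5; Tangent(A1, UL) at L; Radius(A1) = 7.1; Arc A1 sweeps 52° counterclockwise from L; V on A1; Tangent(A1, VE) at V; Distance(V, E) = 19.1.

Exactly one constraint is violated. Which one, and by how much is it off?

Distance(V, E) = 19.1 — off by 5.90.

U = (0.00, 0.00) ✓; U.y = 0.00, L.y = 0.00 ✓; |UL| = 51.50 ✓; ∠(ZL, LU) = 90.00° ✓; |ZL| = 7.100 ✓; bearing(Z→V) − bearing(Z→L) = 52.00° ✓; |ZV| = 7.100 ✓; ∠(ZV, VE) = 90.00° ✓; |VE| = 13.20 ✗.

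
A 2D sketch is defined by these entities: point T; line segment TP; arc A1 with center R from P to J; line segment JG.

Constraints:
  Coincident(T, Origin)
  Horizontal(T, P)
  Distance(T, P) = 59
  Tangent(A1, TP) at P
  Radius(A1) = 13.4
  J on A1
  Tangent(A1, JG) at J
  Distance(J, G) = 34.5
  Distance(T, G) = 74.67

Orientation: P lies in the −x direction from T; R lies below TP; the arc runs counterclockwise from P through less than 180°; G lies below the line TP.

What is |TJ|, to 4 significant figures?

73.57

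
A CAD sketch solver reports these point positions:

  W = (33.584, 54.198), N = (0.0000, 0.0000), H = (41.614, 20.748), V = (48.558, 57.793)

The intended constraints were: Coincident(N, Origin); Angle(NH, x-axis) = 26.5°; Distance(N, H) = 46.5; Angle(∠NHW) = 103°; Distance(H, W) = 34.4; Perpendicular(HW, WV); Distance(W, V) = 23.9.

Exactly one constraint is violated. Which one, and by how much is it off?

Distance(W, V) = 23.9 — off by 8.50.

N = (0.00, 0.00) ✓; NH at 26.50° ✓; |NH| = 46.50 ✓; ∠NHW = 103.0° ✓; |HW| = 34.40 ✓; ∠(HW, WV) = 90.00° ✓; |WV| = 15.40 ✗.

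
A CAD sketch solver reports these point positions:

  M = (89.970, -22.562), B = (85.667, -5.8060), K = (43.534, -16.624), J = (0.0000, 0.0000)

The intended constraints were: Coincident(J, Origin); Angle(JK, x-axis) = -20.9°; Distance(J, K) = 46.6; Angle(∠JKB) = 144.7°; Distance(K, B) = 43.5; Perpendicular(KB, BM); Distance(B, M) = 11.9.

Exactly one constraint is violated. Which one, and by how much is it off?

Distance(B, M) = 11.9 — off by 5.40.

J = (0.00, 0.00) ✓; JK at -20.90° ✓; |JK| = 46.60 ✓; ∠JKB = 144.7° ✓; |KB| = 43.50 ✓; ∠(KB, BM) = 90.00° ✓; |BM| = 17.30 ✗.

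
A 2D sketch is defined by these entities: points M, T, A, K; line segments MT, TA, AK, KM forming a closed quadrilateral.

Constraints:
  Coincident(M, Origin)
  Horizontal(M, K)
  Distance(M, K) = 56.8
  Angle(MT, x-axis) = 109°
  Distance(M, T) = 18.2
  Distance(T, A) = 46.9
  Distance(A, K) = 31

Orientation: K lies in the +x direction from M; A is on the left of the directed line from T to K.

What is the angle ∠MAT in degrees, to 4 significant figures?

22.11°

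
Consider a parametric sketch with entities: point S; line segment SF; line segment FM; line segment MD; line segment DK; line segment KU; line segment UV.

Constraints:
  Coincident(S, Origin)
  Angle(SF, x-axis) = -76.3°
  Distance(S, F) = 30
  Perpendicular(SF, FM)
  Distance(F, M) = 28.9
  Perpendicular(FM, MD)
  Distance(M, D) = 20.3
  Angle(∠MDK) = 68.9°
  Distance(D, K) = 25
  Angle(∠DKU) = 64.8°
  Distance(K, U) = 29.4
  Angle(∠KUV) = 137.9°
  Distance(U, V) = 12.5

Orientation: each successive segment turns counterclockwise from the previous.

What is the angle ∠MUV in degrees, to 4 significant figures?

78.67°

∠DKU = 64.8° gives KU at -30.00° from the x-axis; with |KU| = 29.4, U = (35.31, -31.55). ∠KUV = 137.9° gives UV at 12.10° from the x-axis; with |UV| = 12.5, V = (47.53, -28.93). Then cos ∠MUV = UM·UV / (|UM||UV|), giving 78.67°.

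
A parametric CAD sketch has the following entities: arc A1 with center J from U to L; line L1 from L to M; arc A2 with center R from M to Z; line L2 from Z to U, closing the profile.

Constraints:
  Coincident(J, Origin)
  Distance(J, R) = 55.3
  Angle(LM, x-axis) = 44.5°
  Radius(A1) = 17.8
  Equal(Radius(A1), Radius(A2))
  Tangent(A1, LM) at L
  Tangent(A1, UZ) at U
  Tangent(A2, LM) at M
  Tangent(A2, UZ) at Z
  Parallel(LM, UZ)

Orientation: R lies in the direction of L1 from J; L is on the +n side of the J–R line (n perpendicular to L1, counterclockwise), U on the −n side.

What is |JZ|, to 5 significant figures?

58.094

Tangency of A1 to both parallel lines with radius 17.8 puts L and U at J ± 17.8·n: L = (-12.476, 12.696), U = (12.476, -12.696). Equal radii place M and Z the same way about R: M = R + 17.8·n = (26.967, 51.456), Z = R − 17.8·n = (51.919, 26.064). Then |JZ| = |Z − J| = 58.094.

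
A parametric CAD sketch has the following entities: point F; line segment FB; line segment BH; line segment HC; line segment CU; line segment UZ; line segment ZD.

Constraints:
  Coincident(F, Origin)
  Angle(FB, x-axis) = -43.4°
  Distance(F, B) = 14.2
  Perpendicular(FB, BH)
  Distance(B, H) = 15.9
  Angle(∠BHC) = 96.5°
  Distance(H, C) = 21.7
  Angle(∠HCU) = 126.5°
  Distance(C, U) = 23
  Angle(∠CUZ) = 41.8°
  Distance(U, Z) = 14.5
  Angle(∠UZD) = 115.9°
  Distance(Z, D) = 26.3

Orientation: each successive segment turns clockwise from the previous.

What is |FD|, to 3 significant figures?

27.5

∠CUZ = 41.8° gives UZ at -48.6° from the x-axis; with |UZ| = 14.5, Z = (-8.21, 3.84). ∠UZD = 115.9° gives ZD at -113° from the x-axis; with |ZD| = 26.3, D = (-18.4, -20.4). Then |FD| = |D − F| = 27.5.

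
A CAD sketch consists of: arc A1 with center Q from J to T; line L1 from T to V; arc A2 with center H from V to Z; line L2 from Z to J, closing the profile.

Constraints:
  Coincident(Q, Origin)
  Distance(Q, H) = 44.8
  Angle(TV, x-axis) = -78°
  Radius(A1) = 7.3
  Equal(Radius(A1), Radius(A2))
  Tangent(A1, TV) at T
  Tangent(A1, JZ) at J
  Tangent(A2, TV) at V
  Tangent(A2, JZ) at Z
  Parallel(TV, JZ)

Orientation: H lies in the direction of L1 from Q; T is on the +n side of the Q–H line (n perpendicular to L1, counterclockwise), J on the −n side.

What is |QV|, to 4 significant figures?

45.39

The slot axis is L1's direction at -78.0°, so u = (cos -78.0°, sin -78.0°) = (0.2079, -0.9781) and n = (−sin -78.0°, cos -78.0°) = (0.9781, 0.2079). Q is at the origin and H lies 44.8 along u from Q, so H = 44.8·u = (9.314, -43.82). Tangency of A1 to both parallel lines with radius 7.3 puts T and J at Q ± 7.3·n: T = (7.140, 1.518), J = (-7.140, -1.518). Equal radii place V and Z the same way about H: V = H + 7.3·n = (16.45, -42.30), Z = H − 7.3·n = (2.174, -45.34). Then |QV| = |V − Q| = 45.39.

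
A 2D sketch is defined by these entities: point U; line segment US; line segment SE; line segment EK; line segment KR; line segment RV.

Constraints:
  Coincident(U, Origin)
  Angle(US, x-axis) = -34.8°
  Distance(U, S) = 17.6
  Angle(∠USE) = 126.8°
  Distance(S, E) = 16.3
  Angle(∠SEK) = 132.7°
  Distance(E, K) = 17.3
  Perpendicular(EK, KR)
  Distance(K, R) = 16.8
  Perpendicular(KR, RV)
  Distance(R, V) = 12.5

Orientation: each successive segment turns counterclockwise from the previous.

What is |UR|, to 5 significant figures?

28.075

U is at the origin; US runs at -34.8° with length 17.6, so S = (14.452, -10.045). ∠USE = 126.8° gives SE at 18.400° from the x-axis; with |SE| = 16.3, E = (29.919, -4.8995). ∠SEK = 132.7° gives EK at 65.700° from the x-axis; with |EK| = 17.3, K = (37.038, 10.868). EK ⟂ KR, so KR runs at 155.70°; with |KR| = 16.8, R = (21.727, 17.781). Then |UR| = |R − U| = 28.075.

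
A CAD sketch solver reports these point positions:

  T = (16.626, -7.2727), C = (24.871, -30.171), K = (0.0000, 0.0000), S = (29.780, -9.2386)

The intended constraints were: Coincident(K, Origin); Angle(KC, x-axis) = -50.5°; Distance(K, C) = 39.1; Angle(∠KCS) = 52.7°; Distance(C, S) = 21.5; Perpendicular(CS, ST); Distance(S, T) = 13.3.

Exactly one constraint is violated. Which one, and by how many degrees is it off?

Perpendicular(CS, ST) — off by 4.70°.

K = (0.00, 0.00) ✓; KC at -50.50° ✓; |KC| = 39.10 ✓; ∠KCS = 52.70° ✓; |CS| = 21.50 ✓; ∠(CS, ST) = 94.70° ✗; |ST| = 13.30 ✓.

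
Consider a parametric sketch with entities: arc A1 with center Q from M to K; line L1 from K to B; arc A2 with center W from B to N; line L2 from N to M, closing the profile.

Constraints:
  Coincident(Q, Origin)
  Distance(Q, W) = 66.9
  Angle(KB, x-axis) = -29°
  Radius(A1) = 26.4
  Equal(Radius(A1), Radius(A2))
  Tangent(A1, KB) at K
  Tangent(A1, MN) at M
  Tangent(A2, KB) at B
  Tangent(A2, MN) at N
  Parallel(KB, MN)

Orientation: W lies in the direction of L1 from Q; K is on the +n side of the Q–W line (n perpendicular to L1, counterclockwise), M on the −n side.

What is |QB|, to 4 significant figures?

71.92

The slot axis is L1's direction at -29.0°, so u = (cos -29.0°, sin -29.0°) = (0.8746, -0.4848) and n = (−sin -29.0°, cos -29.0°) = (0.4848, 0.8746). Q is at the origin and W lies 66.9 along u from Q, so W = 66.9·u = (58.51, -32.43). Tangency of A1 to both parallel lines with radius 26.4 puts K and M at Q ± 26.4·n: K = (12.80, 23.09), M = (-12.80, -23.09). Equal radii place B and N the same way about W: B = W + 26.4·n = (71.31, -9.344), N = W − 26.4·n = (45.71, -55.52). Then |QB| = |B − Q| = 71.92.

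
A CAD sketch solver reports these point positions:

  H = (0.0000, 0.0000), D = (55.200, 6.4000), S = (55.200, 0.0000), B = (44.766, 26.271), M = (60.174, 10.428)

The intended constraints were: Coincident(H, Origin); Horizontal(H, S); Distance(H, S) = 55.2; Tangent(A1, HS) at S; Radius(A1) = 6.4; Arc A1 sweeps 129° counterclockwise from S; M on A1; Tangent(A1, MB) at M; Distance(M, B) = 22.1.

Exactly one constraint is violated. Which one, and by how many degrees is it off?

Tangent(A1, MB) at M — off by 5.20°.

H = (0.00, 0.00) ✓; H.y = 0.00, S.y = 0.00 ✓; |HS| = 55.20 ✓; ∠(DS, SH) = 90.00° ✓; |DS| = 6.400 ✓; bearing(D→M) − bearing(D→S) = 129.0° ✓; |DM| = 6.400 ✓; ∠(DM, MB) = 84.80° ✗; |MB| = 22.10 ✓.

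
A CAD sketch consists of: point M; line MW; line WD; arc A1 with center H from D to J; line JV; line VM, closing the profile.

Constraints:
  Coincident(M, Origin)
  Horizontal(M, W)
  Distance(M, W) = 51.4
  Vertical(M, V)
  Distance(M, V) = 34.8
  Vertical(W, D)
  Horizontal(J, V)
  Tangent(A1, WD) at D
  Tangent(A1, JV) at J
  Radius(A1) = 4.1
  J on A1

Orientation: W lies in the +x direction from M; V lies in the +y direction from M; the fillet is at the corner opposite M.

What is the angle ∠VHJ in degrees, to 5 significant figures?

85.046°

M is at the origin; MW is horizontal with |MW| = 51.4 and W on the +x side, so W = (51.400, 0.0000). MV is vertical with |MV| = 34.8 and V on the +y side, so V = (0.0000, 34.800). The virtual corner opposite M is at (51.400, 34.800). Tangency of A1 to WD means the radius HD is perpendicular to WD and the tangent condition forces HJ to be normal to JV, with radius 4.1, so the center H sits 4.1 in from both sides at H = (47.300, 30.700). That places the tangent points at D = (51.400, 30.700) on WD and J = (47.300, 34.800) on JV. Then cos ∠VHJ = HV·HJ / (|HV||HJ|), giving 85.046°.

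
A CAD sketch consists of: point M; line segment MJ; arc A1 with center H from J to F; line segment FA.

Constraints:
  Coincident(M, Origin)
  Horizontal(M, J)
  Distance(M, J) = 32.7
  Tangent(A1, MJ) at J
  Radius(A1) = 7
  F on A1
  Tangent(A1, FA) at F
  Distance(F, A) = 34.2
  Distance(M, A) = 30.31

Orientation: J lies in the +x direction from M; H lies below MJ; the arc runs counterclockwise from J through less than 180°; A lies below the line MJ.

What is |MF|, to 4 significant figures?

27.31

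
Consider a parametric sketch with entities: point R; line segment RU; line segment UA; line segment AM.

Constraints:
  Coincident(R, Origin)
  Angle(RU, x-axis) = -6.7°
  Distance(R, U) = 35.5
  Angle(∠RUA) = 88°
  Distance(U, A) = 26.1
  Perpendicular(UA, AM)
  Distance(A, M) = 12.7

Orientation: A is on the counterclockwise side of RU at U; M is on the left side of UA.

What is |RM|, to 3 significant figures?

33.7

∠RUA = 88.0°, so UA runs at -6.7° + (180° − 88.0°) = 85.3° from the x-axis; with |UA| = 26.1, A = U + 26.1·(cos 85.3°, sin 85.3°) = (37.4, 21.9). UA is perpendicular to AM; with |AM| = 12.7 on the left of UA, M = A + 12.7·(-0.997, 0.0819) = (24.7, 22.9). Then |RM| = |M − R| = 33.7.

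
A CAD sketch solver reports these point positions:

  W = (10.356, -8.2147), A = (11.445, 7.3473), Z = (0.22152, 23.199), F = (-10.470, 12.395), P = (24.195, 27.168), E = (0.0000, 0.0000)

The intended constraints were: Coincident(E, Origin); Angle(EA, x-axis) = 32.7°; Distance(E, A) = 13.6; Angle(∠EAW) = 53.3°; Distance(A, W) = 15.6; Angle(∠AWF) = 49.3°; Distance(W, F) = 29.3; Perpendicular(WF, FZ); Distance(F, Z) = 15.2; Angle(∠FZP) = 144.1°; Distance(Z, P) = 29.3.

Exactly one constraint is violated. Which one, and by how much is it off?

Distance(Z, P) = 29.3 — off by 5.00.

E = (0.00, 0.00) ✓; EA at 32.70° ✓; |EA| = 13.60 ✓; ∠EAW = 53.30° ✓; |AW| = 15.60 ✓; ∠AWF = 49.30° ✓; |WF| = 29.30 ✓; ∠(WF, FZ) = 90.00° ✓; |FZ| = 15.20 ✓; ∠FZP = 144.1° ✓; |ZP| = 24.30 ✗.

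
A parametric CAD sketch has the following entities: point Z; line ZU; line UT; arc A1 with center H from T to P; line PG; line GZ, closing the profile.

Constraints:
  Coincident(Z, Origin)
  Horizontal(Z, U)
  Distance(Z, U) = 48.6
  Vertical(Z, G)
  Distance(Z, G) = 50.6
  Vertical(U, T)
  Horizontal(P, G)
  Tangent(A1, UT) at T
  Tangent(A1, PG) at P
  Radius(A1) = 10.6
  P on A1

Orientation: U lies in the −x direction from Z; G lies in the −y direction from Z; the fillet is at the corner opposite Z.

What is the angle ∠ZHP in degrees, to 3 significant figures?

136°

Z is at the origin; Z and U share the same y with |ZU| = 48.6 and U on the −x side, so U = (-48.6, 0.00). ZG is vertical with |ZG| = 50.6 and G on the −y side, so G = (0.00, -50.6). The virtual corner opposite Z is at (-48.6, -50.6). Tangency of A1 to UT means the radius HT is perpendicular to UT and tangency of A1 to PG means the radius HP is perpendicular to PG, with radius 10.6, so the center H sits 10.6 in from both sides at H = (-38.0, -40.0). That places the tangent points at T = (-48.6, -40.0) on UT and P = (-38.0, -50.6) on PG. Then cos ∠ZHP = HZ·HP / (|HZ||HP|), giving 136°.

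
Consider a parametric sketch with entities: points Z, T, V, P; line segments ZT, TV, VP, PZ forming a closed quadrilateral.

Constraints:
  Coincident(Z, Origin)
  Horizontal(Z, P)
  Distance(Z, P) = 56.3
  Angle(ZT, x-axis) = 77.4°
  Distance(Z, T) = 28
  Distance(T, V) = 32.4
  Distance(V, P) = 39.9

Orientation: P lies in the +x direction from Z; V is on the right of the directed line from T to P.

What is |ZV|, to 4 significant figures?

16.88

Checks: |TV| = 32.40 ✓; |VP| = 39.90 ✓.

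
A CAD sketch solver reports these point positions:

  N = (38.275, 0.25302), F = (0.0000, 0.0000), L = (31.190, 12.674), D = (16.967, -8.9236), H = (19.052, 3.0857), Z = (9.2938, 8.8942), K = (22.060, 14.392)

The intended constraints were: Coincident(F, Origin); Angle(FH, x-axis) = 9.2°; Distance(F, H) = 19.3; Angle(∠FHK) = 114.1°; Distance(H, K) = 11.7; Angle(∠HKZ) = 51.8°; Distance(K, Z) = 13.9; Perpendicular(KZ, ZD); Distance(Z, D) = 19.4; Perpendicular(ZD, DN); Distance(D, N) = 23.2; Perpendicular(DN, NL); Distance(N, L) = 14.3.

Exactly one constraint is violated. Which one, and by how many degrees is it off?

Perpendicular(DN, NL) — off by 6.40°.

F = (0.00, 0.00) ✓; FH at 9.200° ✓; |FH| = 19.30 ✓; ∠FHK = 114.1° ✓; |HK| = 11.70 ✓; ∠HKZ = 51.80° ✓; |KZ| = 13.90 ✓; ∠(KZ, ZD) = 90.00° ✓; |ZD| = 19.40 ✓; ∠(ZD, DN) = 90.00° ✓; |DN| = 23.20 ✓; ∠(DN, NL) = 96.40° ✗; |NL| = 14.30 ✓.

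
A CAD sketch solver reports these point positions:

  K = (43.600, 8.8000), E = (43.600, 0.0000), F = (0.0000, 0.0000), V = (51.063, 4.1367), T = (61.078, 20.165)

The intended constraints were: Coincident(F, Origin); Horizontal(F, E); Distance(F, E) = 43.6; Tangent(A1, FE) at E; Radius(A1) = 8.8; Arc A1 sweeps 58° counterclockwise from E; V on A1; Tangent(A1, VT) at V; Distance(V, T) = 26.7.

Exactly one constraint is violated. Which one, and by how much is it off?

Distance(V, T) = 26.7 — off by 7.80.

F = (0.00, 0.00) ✓; F.y = 0.00, E.y = 0.00 ✓; |FE| = 43.60 ✓; ∠(KE, EF) = 90.00° ✓; |KE| = 8.800 ✓; bearing(K→V) − bearing(K→E) = 58.00° ✓; |KV| = 8.800 ✓; ∠(KV, VT) = 90.00° ✓; |VT| = 18.90 ✗.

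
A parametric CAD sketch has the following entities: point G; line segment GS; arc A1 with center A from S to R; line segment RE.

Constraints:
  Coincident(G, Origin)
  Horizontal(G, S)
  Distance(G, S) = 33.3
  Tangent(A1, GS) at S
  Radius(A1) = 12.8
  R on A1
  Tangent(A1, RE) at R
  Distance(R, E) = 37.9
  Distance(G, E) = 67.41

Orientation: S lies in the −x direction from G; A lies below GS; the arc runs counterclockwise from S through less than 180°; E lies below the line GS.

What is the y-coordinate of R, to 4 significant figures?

-13.66

G is at the origin; GS is horizontal with |GS| = 33.3 and S on the −x side, so S = (-33.30, 0.000). The tangent condition forces AS to be normal to GS, so A = S + (0, -12.8) = (-33.30, -12.80). Since AR ⟂ RE (tangency), |AE| = √(12.8² + 37.9²) = 40.00 regardless of where R sits on A1. So E lies on both circle(G, 67.41) and circle(A, 40.00); the below-GS intersection is E = (-43.53, -51.47). R is the foot of the tangent from E: R = (-46.07, -13.66).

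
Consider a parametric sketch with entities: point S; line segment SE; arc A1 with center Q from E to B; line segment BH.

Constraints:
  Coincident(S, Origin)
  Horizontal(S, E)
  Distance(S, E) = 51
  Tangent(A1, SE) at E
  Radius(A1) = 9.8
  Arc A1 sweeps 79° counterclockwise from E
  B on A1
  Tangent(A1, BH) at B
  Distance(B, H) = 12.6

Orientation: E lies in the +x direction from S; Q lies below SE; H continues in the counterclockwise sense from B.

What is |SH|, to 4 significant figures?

43.94

S is at the origin; SE is horizontal with |SE| = 51.0 and E on the +x side, so E = (51.00, 0.000). The tangent condition forces QE to be normal to SE, so Q = E + (0, -9.8) = (51.00, -9.800). On A1, E sits at bearing 90° from Q; a 79° counterclockwise sweep puts B at bearing 169°, so B = Q + 9.8·(cos 169°, sin 169°) = (41.38, -7.930). Tangency of A1 to BH means the radius QB is perpendicular to BH, so BH runs along (−sin 169°, cos 169°); with |BH| = 12.6, H = (38.98, -20.30). Then |SH| = |H − S| = 43.94.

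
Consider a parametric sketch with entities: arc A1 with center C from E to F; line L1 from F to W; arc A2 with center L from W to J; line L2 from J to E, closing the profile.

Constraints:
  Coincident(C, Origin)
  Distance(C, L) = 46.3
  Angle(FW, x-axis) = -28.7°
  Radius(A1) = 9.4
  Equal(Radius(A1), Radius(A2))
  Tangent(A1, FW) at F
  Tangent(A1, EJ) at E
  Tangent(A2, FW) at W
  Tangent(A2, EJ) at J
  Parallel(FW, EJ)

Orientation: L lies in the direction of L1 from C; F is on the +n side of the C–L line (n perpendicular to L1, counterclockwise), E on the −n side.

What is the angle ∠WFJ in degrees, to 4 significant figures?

22.10°

The slot axis is L1's direction at -28.7°, so u = (cos -28.7°, sin -28.7°) = (0.8771, -0.4802) and n = (−sin -28.7°, cos -28.7°) = (0.4802, 0.8771). C is at the origin and L lies 46.3 along u from C, so L = 46.3·u = (40.61, -22.23). Tangency of A1 to both parallel lines with radius 9.4 puts F and E at C ± 9.4·n: F = (4.514, 8.245), E = (-4.514, -8.245). Equal radii place W and J the same way about L: W = L + 9.4·n = (45.13, -13.99), J = L − 9.4·n = (36.10, -30.48). Then cos ∠WFJ = FW·FJ / (|FW||FJ|), giving 22.10°.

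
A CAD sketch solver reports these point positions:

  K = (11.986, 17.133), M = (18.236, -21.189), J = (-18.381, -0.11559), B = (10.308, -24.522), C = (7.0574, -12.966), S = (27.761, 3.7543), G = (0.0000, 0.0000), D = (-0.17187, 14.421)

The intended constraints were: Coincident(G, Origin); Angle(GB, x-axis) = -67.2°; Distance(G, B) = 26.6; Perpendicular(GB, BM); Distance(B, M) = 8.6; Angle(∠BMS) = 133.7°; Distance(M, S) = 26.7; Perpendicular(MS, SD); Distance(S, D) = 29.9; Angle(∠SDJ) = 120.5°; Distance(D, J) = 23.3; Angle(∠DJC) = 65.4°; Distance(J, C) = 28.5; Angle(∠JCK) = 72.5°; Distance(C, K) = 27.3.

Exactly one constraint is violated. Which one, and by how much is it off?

Distance(C, K) = 27.3 — off by 3.20.

G = (0.00, 0.00) ✓; GB at -67.20° ✓; |GB| = 26.60 ✓; ∠(GB, BM) = 90.00° ✓; |BM| = 8.600 ✓; ∠BMS = 133.7° ✓; |MS| = 26.70 ✓; ∠(MS, SD) = 90.00° ✓; |SD| = 29.90 ✓; ∠SDJ = 120.5° ✓; |DJ| = 23.30 ✓; ∠DJC = 65.40° ✓; |JC| = 28.50 ✓; ∠JCK = 72.50° ✓; |CK| = 30.50 ✗.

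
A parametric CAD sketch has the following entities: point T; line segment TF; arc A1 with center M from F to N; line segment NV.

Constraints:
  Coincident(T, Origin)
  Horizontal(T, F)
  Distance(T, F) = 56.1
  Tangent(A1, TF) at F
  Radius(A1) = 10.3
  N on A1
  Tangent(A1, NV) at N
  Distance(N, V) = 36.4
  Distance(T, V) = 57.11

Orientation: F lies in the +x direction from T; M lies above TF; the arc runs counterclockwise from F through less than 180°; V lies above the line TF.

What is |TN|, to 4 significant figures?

65.74

T is at the origin; T and F share the same y with |TF| = 56.1 and F on the +x side, so F = (56.10, 0.000). A1 meets TF tangentially, so MF is at right angles to TF, so M = F + (0, 10.3) = (56.10, 10.30). Since MN ⟂ NV (tangency), |MV| = √(10.3² + 36.4²) = 37.83 regardless of where N sits on A1. So V lies on both circle(T, 57.11) and circle(M, 37.83); the above-TF intersection is V = (37.38, 43.17). N is the foot of the tangent from V: N = (63.33, 17.64).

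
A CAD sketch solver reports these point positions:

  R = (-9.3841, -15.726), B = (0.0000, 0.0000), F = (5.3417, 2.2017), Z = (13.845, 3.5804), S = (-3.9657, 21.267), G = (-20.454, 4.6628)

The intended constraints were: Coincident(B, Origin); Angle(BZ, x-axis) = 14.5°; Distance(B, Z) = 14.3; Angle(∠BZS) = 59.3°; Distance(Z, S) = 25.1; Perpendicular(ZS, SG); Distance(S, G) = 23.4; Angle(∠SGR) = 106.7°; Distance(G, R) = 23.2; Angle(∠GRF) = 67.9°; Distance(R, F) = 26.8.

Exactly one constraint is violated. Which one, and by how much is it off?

Distance(R, F) = 26.8 — off by 3.60.

B = (0.00, 0.00) ✓; BZ at 14.50° ✓; |BZ| = 14.30 ✓; ∠BZS = 59.30° ✓; |ZS| = 25.10 ✓; ∠(ZS, SG) = 90.00° ✓; |SG| = 23.40 ✓; ∠SGR = 106.7° ✓; |GR| = 23.20 ✓; ∠GRF = 67.90° ✓; |RF| = 23.20 ✗.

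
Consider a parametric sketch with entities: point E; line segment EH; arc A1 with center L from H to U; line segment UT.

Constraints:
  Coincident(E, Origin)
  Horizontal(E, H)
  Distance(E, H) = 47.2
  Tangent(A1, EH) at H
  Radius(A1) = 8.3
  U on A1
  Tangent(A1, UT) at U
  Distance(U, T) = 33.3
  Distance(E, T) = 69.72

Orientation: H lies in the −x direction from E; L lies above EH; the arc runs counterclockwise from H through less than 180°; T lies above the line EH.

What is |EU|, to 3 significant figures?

41.8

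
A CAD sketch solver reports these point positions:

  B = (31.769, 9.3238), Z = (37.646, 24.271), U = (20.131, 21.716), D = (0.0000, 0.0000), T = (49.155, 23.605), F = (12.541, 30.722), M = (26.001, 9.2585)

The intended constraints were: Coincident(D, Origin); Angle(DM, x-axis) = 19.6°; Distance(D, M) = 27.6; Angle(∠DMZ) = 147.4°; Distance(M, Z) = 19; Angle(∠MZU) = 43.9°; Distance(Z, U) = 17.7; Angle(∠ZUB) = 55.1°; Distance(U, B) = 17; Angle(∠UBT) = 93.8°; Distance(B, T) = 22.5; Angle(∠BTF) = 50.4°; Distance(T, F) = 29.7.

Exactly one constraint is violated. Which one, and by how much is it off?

Distance(T, F) = 29.7 — off by 7.60.

D = (0.00, 0.00) ✓; DM at 19.60° ✓; |DM| = 27.60 ✓; ∠DMZ = 147.4° ✓; |MZ| = 19.00 ✓; ∠MZU = 43.90° ✓; |ZU| = 17.70 ✓; ∠ZUB = 55.10° ✓; |UB| = 17.00 ✓; ∠UBT = 93.80° ✓; |BT| = 22.50 ✓; ∠BTF = 50.40° ✓; |TF| = 37.30 ✗.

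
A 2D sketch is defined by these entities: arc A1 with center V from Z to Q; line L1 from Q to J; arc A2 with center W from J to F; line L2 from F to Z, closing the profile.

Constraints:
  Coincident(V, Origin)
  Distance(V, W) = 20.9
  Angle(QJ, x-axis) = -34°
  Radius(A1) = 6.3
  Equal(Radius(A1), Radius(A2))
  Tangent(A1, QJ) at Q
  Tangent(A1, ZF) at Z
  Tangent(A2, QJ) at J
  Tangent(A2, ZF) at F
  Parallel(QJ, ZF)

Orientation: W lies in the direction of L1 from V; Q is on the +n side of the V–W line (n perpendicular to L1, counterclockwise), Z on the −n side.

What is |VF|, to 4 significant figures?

21.83

The slot axis is L1's direction at -34.0°, so u = (cos -34.0°, sin -34.0°) = (0.8290, -0.5592) and n = (−sin -34.0°, cos -34.0°) = (0.5592, 0.8290). V is at the origin and W lies 20.9 along u from V, so W = 20.9·u = (17.33, -11.69). Tangency of A1 to both parallel lines with radius 6.3 puts Q and Z at V ± 6.3·n: Q = (3.523, 5.223), Z = (-3.523, -5.223). Equal radii place J and F the same way about W: J = W + 6.3·n = (20.85, -6.464), F = W − 6.3·n = (13.80, -16.91). Then |VF| = |F − V| = 21.83.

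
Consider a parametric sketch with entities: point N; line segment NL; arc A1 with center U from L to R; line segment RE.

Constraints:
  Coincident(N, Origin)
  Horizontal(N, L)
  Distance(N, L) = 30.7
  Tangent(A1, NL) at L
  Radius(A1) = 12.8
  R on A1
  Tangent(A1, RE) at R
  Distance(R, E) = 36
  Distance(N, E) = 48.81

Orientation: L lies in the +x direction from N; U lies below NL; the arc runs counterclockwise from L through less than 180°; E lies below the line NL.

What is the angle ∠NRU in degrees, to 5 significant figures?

155.33°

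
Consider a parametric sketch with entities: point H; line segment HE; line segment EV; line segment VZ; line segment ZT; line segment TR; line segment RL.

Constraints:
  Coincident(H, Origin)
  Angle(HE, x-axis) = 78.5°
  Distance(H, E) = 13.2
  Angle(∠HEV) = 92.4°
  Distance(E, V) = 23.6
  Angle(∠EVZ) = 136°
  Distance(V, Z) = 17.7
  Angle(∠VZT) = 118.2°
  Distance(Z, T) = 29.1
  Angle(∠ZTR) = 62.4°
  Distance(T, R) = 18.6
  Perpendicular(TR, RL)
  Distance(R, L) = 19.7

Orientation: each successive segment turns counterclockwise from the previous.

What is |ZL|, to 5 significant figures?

7.9539

∠ZTR = 62.4° gives TR at 29.500° from the x-axis; with |TR| = 18.6, R = (-18.437, -10.197). The perpendicularity gives RL at right angles to TR, so RL runs at 119.50°; with |RL| = 19.7, L = (-28.138, 6.9487). Then |ZL| = |L − Z| = 7.9539.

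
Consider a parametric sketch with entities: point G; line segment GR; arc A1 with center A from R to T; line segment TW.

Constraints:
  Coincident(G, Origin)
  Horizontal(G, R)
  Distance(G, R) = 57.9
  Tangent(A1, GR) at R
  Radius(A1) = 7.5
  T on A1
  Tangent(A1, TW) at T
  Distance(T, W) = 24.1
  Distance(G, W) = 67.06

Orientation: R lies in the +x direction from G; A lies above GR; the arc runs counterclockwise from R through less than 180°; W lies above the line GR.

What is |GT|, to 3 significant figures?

65.8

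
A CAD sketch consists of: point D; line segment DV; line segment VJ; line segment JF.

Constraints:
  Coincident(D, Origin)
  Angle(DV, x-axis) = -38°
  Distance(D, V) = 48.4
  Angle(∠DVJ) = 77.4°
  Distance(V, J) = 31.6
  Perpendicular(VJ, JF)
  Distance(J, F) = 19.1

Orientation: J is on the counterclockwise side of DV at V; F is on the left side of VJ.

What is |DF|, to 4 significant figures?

35.13

D is at the origin; DV runs at -38.0° with length 48.4, so V = 48.4·(cos -38.0°, sin -38.0°) = (38.14, -29.80). ∠DVJ = 77.4°, so VJ runs at -38.0° + (180° − 77.4°) = 64.60° from the x-axis; with |VJ| = 31.6, J = V + 31.6·(cos 64.60°, sin 64.60°) = (51.69, -1.253). VJ is perpendicular to JF; with |JF| = 19.1 on the left of VJ, F = J + 19.1·(-0.9033, 0.4289) = (34.44, 6.940). Then |DF| = |F − D| = 35.13.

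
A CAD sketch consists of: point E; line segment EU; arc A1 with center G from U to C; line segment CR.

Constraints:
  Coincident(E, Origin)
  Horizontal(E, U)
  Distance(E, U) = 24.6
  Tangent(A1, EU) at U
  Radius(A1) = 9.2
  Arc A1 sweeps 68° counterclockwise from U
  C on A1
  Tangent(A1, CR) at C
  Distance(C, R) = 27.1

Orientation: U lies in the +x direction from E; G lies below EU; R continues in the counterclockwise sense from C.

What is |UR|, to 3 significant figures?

36.1

On A1, U sits at bearing 90° from G; a 68° counterclockwise sweep puts C at bearing 158°, so C = G + 9.2·(cos 158°, sin 158°) = (16.1, -5.75). The tangent condition forces GC to be normal to CR, so CR runs along (−sin 158°, cos 158°); with |CR| = 27.1, R = (5.92, -30.9). Then |UR| = |R − U| = 36.1.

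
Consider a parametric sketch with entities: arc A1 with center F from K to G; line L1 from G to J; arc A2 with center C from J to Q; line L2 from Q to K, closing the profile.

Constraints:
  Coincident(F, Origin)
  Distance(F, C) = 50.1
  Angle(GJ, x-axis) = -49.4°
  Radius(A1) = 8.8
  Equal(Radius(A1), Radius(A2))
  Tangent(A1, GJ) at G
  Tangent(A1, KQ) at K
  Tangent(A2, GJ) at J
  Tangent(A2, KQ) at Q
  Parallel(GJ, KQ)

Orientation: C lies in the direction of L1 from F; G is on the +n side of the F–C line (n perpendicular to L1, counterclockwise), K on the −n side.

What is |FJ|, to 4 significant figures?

50.87

Tangency of A1 to both parallel lines with radius 8.8 puts G and K at F ± 8.8·n: G = (6.682, 5.727), K = (-6.682, -5.727). Equal radii place J and Q the same way about C: J = C + 8.8·n = (39.29, -32.31), Q = C − 8.8·n = (25.92, -43.77). Then |FJ| = |J − F| = 50.87.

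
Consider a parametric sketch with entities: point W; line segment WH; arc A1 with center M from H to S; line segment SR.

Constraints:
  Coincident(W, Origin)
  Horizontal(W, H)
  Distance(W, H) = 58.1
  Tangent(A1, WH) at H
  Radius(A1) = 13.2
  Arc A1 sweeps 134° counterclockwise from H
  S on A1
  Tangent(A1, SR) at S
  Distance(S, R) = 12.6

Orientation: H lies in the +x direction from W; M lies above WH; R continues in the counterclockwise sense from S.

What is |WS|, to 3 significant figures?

71.2

W is at the origin; WH is horizontal with |WH| = 58.1 and H on the +x side, so H = (58.1, 0.00). A1 meets WH tangentially, so MH is at right angles to WH, so M = H + (0, 13.2) = (58.1, 13.2). On A1, H sits at bearing -90° from M; a 134° counterclockwise sweep puts S at bearing 44°, so S = M + 13.2·(cos 44°, sin 44°) = (67.6, 22.4). Then |WS| = |S − W| = 71.2.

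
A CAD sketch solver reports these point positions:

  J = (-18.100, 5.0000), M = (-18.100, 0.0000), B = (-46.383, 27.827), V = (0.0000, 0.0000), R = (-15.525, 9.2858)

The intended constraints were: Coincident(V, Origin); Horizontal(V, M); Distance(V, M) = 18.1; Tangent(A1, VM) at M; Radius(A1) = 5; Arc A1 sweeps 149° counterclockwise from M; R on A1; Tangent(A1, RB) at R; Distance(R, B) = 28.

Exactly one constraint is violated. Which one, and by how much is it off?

Distance(R, B) = 28 — off by 8.00.

V = (0.00, 0.00) ✓; V.y = 0.00, M.y = 0.00 ✓; |VM| = 18.10 ✓; ∠(JM, MV) = 90.00° ✓; |JM| = 5.000 ✓; bearing(J→R) − bearing(J→M) = 149.0° ✓; |JR| = 5.000 ✓; ∠(JR, RB) = 90.00° ✓; |RB| = 36.00 ✗.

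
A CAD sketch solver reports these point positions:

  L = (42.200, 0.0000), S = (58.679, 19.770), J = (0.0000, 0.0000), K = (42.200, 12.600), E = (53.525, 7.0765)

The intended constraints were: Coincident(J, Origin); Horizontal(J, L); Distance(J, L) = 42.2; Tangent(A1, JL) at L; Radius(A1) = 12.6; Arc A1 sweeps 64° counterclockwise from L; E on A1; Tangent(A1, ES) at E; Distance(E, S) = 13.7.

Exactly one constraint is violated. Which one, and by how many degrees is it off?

Tangent(A1, ES) at E — off by 3.90°.

J = (0.00, 0.00) ✓; J.y = 0.00, L.y = 0.00 ✓; |JL| = 42.20 ✓; ∠(KL, LJ) = 90.00° ✓; |KL| = 12.60 ✓; bearing(K→E) − bearing(K→L) = 64.00° ✓; |KE| = 12.60 ✓; ∠(KE, ES) = 86.10° ✗; |ES| = 13.70 ✓.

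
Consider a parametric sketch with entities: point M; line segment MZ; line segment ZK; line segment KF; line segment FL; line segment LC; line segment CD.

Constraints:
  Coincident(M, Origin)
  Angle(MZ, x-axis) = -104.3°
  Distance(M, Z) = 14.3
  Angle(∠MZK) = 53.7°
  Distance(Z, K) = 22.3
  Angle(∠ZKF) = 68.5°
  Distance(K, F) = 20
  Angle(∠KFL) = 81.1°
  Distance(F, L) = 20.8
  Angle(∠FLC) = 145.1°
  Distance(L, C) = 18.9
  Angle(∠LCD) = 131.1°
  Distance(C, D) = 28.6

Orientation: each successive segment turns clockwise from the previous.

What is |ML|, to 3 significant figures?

11.9

M is at the origin; MZ runs at -104.3° with length 14.3, so Z = (-3.53, -13.9). ∠MZK = 53.7° gives ZK at 129° from the x-axis; with |ZK| = 22.3, K = (-17.7, 3.38). ∠ZKF = 68.5° gives KF at 17.9° from the x-axis; with |KF| = 20.0, F = (1.35, 9.52). ∠KFL = 81.1° gives FL at -81.0° from the x-axis; with |FL| = 20.8, L = (4.60, -11.0). Then |ML| = |L − M| = 11.9.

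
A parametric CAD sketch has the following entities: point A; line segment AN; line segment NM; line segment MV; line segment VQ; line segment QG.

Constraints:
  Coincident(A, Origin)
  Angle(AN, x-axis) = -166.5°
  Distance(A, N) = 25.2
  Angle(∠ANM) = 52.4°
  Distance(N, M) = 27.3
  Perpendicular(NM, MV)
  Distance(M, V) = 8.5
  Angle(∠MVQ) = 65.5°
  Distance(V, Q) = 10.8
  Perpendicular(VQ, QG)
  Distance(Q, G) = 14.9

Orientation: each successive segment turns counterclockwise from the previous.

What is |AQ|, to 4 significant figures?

16.08

A is at the origin; AN runs at -166.5° with length 25.2, so N = (-24.50, -5.883). ∠ANM = 52.4° gives NM at -38.90° from the x-axis; with |NM| = 27.3, M = (-3.258, -23.03). The perpendicularity gives MV at right angles to NM, so MV runs at 51.10°; with |MV| = 8.5, V = (2.080, -16.41). ∠MVQ = 65.5° gives VQ at 165.6° from the x-axis; with |VQ| = 10.8, Q = (-8.381, -13.73). Then |AQ| = |Q − A| = 16.08.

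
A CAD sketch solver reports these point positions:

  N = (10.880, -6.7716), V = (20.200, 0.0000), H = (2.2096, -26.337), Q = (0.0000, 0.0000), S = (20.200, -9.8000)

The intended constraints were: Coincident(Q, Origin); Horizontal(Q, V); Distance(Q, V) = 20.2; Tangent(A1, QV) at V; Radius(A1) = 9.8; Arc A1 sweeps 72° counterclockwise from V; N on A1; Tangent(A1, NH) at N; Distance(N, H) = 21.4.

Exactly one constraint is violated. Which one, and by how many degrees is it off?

Tangent(A1, NH) at N — off by 5.90°.

Q = (0.00, 0.00) ✓; Q.y = 0.00, V.y = 0.00 ✓; |QV| = 20.20 ✓; ∠(SV, VQ) = 90.00° ✓; |SV| = 9.800 ✓; bearing(S→N) − bearing(S→V) = 72.00° ✓; |SN| = 9.800 ✓; ∠(SN, NH) = 95.90° ✗; |NH| = 21.40 ✓.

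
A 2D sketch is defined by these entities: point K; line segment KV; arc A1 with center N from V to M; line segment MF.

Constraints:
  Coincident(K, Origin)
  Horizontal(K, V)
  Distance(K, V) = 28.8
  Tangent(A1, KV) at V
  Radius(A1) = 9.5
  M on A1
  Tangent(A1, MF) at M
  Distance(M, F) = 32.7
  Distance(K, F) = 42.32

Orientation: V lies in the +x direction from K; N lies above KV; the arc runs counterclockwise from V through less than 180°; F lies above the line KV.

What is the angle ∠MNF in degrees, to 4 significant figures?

73.80°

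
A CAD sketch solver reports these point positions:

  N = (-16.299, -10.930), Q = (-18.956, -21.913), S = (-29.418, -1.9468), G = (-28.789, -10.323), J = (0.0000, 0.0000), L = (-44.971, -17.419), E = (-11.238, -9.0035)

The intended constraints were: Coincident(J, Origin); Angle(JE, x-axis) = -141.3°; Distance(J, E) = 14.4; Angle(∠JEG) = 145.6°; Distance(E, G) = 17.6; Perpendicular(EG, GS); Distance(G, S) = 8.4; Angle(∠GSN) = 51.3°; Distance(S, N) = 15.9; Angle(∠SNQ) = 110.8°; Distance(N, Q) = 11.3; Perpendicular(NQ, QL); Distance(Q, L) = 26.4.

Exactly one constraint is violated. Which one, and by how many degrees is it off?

Perpendicular(NQ, QL) — off by 3.80°.

J = (0.00, 0.00) ✓; JE at -141.3° ✓; |JE| = 14.40 ✓; ∠JEG = 145.6° ✓; |EG| = 17.60 ✓; ∠(EG, GS) = 90.00° ✓; |GS| = 8.400 ✓; ∠GSN = 51.30° ✓; |SN| = 15.90 ✓; ∠SNQ = 110.8° ✓; |NQ| = 11.30 ✓; ∠(NQ, QL) = 86.20° ✗; |QL| = 26.40 ✓.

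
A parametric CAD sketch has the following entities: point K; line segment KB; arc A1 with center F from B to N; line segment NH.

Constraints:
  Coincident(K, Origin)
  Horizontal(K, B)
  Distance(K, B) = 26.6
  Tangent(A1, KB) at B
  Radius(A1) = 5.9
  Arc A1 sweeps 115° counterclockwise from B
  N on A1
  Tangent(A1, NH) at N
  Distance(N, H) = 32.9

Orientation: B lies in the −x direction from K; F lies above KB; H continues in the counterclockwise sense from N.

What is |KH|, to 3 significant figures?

51.9

K is at the origin; KB is horizontal with |KB| = 26.6 and B on the −x side, so B = (-26.6, 0.00). Tangency of A1 to KB means the radius FB is perpendicular to KB, so F = B + (0, 5.9) = (-26.6, 5.90). On A1, B sits at bearing -90° from F; a 115° counterclockwise sweep puts N at bearing 25°, so N = F + 5.9·(cos 25°, sin 25°) = (-21.3, 8.39). Tangency of A1 to NH means the radius FN is perpendicular to NH, so NH runs along (−sin 25°, cos 25°); with |NH| = 32.9, H = (-35.2, 38.2). Then |KH| = |H − K| = 51.9.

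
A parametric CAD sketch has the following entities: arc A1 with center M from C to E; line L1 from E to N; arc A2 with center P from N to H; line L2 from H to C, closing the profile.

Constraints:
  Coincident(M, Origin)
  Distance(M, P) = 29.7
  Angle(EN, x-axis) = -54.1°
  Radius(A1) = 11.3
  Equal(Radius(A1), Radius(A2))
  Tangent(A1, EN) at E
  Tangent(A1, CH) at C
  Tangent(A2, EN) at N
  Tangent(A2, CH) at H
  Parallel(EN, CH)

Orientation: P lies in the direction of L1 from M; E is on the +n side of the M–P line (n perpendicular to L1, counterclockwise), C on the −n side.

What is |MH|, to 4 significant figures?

31.78

The slot axis is L1's direction at -54.1°, so u = (cos -54.1°, sin -54.1°) = (0.5864, -0.8100) and n = (−sin -54.1°, cos -54.1°) = (0.8100, 0.5864). M is at the origin and P lies 29.7 along u from M, so P = 29.7·u = (17.42, -24.06). Tangency of A1 to both parallel lines with radius 11.3 puts E and C at M ± 11.3·n: E = (9.153, 6.626), C = (-9.153, -6.626). Equal radii place N and H the same way about P: N = P + 11.3·n = (26.57, -17.43), H = P − 11.3·n = (8.262, -30.68). Then |MH| = |H − M| = 31.78.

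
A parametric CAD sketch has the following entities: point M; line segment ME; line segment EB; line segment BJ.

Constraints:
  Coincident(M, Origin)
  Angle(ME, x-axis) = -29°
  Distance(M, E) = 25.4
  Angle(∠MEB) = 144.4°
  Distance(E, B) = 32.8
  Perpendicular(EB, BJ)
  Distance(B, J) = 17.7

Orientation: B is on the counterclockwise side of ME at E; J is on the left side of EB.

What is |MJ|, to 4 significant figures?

53.53

M is at the origin; ME runs at -29.0° with length 25.4, so E = 25.4·(cos -29.0°, sin -29.0°) = (22.22, -12.31). ∠MEB = 144.4°, so EB runs at -29.0° + (180° − 144.4°) = 6.600° from the x-axis; with |EB| = 32.8, B = E + 32.8·(cos 6.600°, sin 6.600°) = (54.80, -8.544). The perpendicularity gives BJ at right angles to EB; with |BJ| = 17.7 on the left of EB, J = B + 17.7·(-0.1149, 0.9934) = (52.76, 9.038). Then |MJ| = |J − M| = 53.53.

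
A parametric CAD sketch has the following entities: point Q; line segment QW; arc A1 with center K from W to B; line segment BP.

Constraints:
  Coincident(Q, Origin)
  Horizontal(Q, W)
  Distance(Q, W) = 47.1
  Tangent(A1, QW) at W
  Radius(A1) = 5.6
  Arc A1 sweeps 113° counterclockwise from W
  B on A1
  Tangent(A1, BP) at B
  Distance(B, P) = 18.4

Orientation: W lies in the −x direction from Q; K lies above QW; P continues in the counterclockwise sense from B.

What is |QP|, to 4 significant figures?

55.01

On A1, W sits at bearing -90° from K; a 113° counterclockwise sweep puts B at bearing 23°, so B = K + 5.6·(cos 23°, sin 23°) = (-41.95, 7.788). Tangency of A1 to BP means the radius KB is perpendicular to BP, so BP runs along (−sin 23°, cos 23°); with |BP| = 18.4, P = (-49.13, 24.73). Then |QP| = |P − Q| = 55.01.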